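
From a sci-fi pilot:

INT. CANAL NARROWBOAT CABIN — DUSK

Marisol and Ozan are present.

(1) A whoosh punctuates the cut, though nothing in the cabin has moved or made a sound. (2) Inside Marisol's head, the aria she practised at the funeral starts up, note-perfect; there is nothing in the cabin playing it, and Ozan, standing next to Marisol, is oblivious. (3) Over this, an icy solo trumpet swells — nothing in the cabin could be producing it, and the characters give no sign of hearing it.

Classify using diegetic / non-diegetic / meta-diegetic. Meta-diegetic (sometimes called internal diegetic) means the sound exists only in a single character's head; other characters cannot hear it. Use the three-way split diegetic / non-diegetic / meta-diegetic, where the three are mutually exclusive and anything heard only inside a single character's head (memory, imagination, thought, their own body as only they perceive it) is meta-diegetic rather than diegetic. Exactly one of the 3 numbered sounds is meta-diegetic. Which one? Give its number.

(1) is non-diegetic: nothing in the scene produces it; it's an accent added for the audience.
(2) remembered music, private to Marisol — Ozan is oblivious because it isn't in the room → meta-diegetic.
Sound (3): score with no on-screen or off-screen source; it exists for the audience alone, so non-diegetic.
Only (2) is meta-diegetic.

2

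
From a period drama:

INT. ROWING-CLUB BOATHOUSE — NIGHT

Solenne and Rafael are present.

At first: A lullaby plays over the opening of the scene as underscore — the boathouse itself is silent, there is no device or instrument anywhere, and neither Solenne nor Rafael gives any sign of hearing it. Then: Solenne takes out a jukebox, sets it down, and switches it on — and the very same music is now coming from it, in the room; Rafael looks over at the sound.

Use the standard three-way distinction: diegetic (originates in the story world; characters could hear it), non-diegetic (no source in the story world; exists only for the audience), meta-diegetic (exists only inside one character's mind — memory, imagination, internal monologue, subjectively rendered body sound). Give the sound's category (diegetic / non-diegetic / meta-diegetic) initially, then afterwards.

non-diegetic, diegetic

Initially: no in-world source exists and no character can hear it — underscore → non-diegetic.
Afterwards: a jukebox is now a real source in the story world and the characters hear it → diegetic.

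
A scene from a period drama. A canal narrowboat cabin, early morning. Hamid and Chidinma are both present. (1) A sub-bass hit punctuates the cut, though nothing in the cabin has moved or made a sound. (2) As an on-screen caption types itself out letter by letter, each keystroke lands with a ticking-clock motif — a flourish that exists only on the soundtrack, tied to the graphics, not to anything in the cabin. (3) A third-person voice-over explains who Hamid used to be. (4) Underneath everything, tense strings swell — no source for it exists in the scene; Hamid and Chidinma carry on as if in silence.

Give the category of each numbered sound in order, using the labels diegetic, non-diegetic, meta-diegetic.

Sound (1): it's a sound-design accent with no in-world source; no one in the scene can hear it, so non-diegetic.
Sound (2): sound married to a title/caption — outside the diegesis by definition, so non-diegetic.
(3) the narrator exists outside the story world, addressing only the audience → non-diegetic.
(4) is non-diegetic: nothing in the cabin produces it and the characters don't hear it — pure soundtrack.

non-diegetic, non-diegetic, non-diegetic, non-diegetic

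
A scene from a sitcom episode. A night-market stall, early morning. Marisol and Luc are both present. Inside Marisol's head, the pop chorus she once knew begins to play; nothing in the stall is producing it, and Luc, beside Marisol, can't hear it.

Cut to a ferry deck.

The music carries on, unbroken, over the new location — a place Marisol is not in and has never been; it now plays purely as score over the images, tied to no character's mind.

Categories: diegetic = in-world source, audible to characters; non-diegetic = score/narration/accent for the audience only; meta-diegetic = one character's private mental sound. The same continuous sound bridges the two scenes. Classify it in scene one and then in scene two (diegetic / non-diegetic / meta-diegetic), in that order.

meta-diegetic, non-diegetic

Scene one: the music exists only inside Marisol's mind; Luc can't hear it → meta-diegetic.
Scene two: it's detached from Marisol entirely and plays over unrelated images with no in-world source — conventional underscore → non-diegetic.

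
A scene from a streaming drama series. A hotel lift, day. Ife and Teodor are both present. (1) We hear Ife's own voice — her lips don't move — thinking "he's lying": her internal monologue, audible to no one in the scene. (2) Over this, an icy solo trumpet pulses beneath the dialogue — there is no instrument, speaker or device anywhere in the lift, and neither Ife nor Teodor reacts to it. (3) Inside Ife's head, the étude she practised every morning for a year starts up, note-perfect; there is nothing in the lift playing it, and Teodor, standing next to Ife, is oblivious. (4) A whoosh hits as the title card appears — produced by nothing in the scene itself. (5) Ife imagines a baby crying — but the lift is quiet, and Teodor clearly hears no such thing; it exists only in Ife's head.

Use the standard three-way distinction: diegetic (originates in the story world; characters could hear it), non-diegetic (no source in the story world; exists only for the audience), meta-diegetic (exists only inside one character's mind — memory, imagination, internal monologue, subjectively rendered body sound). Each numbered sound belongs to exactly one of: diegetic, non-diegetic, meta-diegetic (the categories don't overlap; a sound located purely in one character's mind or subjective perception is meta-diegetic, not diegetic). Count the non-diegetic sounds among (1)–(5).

Sound (1): Ife's thought-voice: a private mental sound no other character can hear, so meta-diegetic.
(2) is non-diegetic: score with no on-screen or off-screen source; it exists for the audience alone.
(3) is meta-diegetic: the music is a memory playing inside Ife's mind alone; no real-world source, Teodor can't hear it.
(4) an editorial stinger — it belongs to the cut, not the story world → non-diegetic.
Sound (5): the sound is imagined by Ife; nothing in the story world is producing it and Teodor can't hear it, so meta-diegetic.
Non-diegetic: (2), (4) — that's 2.

2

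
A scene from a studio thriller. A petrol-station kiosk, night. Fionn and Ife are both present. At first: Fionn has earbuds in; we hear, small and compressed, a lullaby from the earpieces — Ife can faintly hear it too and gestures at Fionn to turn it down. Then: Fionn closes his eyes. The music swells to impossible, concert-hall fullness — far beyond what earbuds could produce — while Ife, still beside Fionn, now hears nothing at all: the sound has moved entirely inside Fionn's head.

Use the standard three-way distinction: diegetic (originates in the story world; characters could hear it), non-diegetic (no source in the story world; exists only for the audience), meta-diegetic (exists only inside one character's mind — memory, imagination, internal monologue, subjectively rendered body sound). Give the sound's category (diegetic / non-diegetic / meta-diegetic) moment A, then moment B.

Moment A: the earbuds are a physical source both characters can hear → diegetic.
Moment B: the music now exists only as Fionn's subjective experience; Ife can no longer hear it → meta-diegetic.

diegetic, meta-diegetic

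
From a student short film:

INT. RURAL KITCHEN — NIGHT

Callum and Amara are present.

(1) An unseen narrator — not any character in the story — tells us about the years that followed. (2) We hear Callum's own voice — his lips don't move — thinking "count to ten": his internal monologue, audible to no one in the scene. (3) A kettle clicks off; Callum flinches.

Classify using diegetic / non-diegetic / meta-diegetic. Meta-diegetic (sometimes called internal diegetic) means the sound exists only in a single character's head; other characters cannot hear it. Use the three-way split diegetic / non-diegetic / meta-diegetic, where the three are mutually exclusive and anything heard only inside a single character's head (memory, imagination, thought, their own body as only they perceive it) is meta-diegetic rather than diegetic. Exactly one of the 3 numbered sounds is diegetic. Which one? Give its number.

(1) commentary laid over the scene from outside the fiction → non-diegetic.
(2) it's Callum's unspoken thought, heard only by the audience via his subjectivity → meta-diegetic.
Sound (3): an in-world source (a kettle); characters could hear it, so diegetic.
Only (3) is diegetic.

3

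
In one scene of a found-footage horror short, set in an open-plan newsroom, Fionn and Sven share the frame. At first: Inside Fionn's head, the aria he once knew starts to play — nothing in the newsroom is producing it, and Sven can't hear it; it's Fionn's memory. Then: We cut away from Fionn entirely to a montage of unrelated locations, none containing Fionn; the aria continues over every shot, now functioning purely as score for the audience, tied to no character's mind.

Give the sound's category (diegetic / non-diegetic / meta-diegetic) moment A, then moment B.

Moment A: the music lives inside Fionn's mind alone; Sven can't hear it → meta-diegetic.
Moment B: once it plays over shots Fionn isn't in, detached from any character's subjectivity, it's conventional underscore → non-diegetic.

meta-diegetic, non-diegetic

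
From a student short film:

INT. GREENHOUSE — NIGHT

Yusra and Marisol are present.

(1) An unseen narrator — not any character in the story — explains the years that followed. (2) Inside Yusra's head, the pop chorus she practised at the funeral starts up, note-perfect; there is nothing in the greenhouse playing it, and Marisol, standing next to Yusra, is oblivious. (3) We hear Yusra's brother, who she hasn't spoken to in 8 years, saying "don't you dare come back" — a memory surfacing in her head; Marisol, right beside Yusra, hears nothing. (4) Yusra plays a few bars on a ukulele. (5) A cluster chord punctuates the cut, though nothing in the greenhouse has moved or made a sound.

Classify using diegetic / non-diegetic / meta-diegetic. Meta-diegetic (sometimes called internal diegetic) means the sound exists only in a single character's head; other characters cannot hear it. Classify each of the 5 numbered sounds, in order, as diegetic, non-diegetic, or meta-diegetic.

(1) the narrator exists outside the story world, addressing only the audience → non-diegetic.
Sound (2): the music is a memory playing inside Yusra's mind alone; no real-world source, Marisol can't hear it, so meta-diegetic.
(3) a remembered line, private to Yusra — not present in the room, not audible to Marisol → meta-diegetic.
(4) is diegetic: the instrument and the performer are both in the scene.
(5) an editorial stinger — it belongs to the cut, not the story world → non-diegetic.

non-diegetic, meta-diegetic, meta-diegetic, diegetic, non-diegetic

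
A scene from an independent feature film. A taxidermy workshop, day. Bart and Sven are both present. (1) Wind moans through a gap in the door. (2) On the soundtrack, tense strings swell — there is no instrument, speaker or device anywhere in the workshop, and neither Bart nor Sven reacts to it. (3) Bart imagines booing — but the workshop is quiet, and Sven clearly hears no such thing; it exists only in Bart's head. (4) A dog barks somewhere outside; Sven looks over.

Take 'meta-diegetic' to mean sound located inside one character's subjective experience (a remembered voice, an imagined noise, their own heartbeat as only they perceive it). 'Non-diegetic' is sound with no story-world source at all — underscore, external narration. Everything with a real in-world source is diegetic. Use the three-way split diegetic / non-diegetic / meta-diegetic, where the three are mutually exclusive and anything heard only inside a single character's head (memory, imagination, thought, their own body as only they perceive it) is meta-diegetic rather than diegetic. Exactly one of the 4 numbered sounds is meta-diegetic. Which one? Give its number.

3

(1) is diegetic: it's the actual ambient sound of the location.
(2) is non-diegetic: nothing in the workshop produces it and the characters don't hear it — pure soundtrack.
(3) the sound is imagined by Bart; nothing in the story world is producing it and Sven can't hear it → meta-diegetic.
(4) is diegetic: the sound comes from a dog physically present in the location.
Only (3) is meta-diegetic.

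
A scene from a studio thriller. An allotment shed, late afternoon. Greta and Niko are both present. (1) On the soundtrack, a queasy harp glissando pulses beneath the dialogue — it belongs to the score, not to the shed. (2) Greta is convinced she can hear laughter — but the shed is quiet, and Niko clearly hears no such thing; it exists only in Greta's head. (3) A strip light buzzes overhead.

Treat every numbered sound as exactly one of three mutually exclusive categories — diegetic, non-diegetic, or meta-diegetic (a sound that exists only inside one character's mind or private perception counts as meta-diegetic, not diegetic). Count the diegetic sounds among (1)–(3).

(1) is non-diegetic: it has no source in the story world and no character can hear it — it's underscore.
(2) Greta alone 'hears' it — an imagined sound, not present in the space → meta-diegetic.
(3) is diegetic: a strip light is part of the location's real environment.
So 1 of the 3 is diegetic: (3).

1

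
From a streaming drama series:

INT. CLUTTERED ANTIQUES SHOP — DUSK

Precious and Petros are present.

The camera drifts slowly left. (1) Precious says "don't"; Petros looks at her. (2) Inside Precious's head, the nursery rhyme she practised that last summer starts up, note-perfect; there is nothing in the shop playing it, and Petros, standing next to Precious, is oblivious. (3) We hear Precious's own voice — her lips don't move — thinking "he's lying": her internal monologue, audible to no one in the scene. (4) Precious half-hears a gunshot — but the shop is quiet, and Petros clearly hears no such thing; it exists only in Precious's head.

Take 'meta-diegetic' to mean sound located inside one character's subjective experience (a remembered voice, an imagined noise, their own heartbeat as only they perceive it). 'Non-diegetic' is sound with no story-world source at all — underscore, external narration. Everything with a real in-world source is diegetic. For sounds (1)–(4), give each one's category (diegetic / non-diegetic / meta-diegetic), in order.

Sound (1): spoken by a character present in the story world, so diegetic.
(2) is meta-diegetic: remembered music, private to Precious — Petros is oblivious because it isn't in the room.
(3) it's Precious's unspoken thought, heard only by the audience via her subjectivity → meta-diegetic.
(4) the sound is imagined by Precious; nothing in the story world is producing it and Petros can't hear it → meta-diegetic.

diegetic, meta-diegetic, meta-diegetic, meta-diegetic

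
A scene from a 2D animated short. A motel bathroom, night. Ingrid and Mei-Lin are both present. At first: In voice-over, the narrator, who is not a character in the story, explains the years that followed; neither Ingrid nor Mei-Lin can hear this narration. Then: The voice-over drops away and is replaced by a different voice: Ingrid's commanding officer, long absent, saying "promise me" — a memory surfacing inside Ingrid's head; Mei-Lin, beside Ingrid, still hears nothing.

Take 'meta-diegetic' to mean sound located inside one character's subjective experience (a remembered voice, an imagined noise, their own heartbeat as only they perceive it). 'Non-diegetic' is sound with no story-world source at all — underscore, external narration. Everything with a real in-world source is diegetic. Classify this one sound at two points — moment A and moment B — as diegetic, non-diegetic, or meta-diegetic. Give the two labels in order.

non-diegetic, meta-diegetic

Moment A: the external narrator addresses only the audience — outside the story world → non-diegetic.
Moment B: the replacement voice is a memory inside Ingrid's mind specifically → meta-diegetic.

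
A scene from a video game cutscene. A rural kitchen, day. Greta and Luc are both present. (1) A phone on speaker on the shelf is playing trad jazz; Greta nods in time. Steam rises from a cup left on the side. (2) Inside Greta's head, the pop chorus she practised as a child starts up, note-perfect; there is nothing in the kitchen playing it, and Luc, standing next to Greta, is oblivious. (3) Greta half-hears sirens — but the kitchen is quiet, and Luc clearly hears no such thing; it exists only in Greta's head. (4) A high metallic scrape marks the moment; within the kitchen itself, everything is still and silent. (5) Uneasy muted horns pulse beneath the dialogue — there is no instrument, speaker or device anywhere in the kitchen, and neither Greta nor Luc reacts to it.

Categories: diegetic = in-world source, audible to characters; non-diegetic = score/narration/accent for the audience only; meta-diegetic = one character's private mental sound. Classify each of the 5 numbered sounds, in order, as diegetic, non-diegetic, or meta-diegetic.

Sound (1): the music comes from an on-screen device that Greta responds to, so diegetic.
(2) it lives in Greta's subjectivity, not in the kitchen → meta-diegetic.
(3) is meta-diegetic: subjective to Greta: the kitchen is silent and Luc hears nothing.
(4) is non-diegetic: it's a sound-design accent with no in-world source; no one in the scene can hear it.
(5) nothing in the kitchen produces it and the characters don't hear it — pure soundtrack → non-diegetic.

diegetic, meta-diegetic, meta-diegetic, non-diegetic, non-diegetic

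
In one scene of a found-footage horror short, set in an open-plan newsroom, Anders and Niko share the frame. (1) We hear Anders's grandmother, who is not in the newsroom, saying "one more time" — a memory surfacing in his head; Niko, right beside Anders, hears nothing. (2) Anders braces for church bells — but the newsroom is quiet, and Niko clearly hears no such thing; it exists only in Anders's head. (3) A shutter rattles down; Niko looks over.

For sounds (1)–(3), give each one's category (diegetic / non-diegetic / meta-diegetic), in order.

meta-diegetic, meta-diegetic, diegetic

Sound (1): it's Anders's recollection rendered as sound; the other character can't hear it, so meta-diegetic.
(2) is meta-diegetic: subjective to Anders: the newsroom is silent and Niko hears nothing.
Sound (3): an in-world source (a shutter); characters could hear it, so diegetic.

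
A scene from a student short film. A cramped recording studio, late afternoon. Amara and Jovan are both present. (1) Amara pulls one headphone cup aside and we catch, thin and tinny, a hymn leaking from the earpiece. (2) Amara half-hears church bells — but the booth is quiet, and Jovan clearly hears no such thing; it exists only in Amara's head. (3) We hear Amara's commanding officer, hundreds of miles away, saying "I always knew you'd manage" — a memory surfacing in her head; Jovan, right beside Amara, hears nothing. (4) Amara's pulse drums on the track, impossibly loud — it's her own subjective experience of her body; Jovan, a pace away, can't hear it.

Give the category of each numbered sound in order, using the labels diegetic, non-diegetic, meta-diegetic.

(1) is diegetic: it's leaking from a physical pair of headphones in the scene.
Sound (2): the sound is imagined by Amara; nothing in the story world is producing it and Jovan can't hear it, so meta-diegetic.
(3) a remembered line, private to Amara — not present in the room, not audible to Jovan → meta-diegetic.
Sound (4): a subjective body sound — Amara's private perception, inaudible to Jovan, so meta-diegetic.

diegetic, meta-diegetic, meta-diegetic, meta-diegetic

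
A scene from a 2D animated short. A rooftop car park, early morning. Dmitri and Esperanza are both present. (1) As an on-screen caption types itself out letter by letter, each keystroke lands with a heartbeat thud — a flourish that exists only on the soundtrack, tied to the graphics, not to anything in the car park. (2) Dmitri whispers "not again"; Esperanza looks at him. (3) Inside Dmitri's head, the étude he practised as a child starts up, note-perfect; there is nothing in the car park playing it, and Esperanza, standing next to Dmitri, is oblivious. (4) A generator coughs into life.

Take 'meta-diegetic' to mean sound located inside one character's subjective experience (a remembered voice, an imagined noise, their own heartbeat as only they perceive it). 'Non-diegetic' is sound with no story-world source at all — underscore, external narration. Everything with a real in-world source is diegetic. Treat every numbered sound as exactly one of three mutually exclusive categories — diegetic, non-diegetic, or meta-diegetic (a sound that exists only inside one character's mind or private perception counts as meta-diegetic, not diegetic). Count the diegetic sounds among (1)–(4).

2

(1) sound married to a title/caption — outside the diegesis by definition → non-diegetic.
(2) on-screen dialogue — Dmitri speaks and Esperanza is there to hear → diegetic.
(3) is meta-diegetic: it lives in Dmitri's subjectivity, not in the car park.
Sound (4): a generator is a real object/event in the scene's world, so diegetic.
So 2 of the 4 are diegetic: (2), (4).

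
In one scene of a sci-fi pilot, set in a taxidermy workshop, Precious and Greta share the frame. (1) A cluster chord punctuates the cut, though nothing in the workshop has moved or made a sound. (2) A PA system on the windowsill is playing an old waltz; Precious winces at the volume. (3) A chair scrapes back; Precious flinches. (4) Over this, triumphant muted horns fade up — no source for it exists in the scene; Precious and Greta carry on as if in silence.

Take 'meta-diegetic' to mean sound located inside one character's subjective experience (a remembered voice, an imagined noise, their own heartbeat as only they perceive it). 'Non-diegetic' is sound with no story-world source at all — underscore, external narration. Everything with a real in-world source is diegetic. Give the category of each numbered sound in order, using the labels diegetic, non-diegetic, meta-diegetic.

non-diegetic, diegetic, diegetic, non-diegetic

(1) is non-diegetic: nothing in the scene produces it; it's an accent added for the audience.
(2) source music from a PA system, which exists in the story world → diegetic.
(3) is diegetic: the sound comes from a chair physically present in the location.
(4) it has no source in the story world and no character can hear it — it's underscore → non-diegetic.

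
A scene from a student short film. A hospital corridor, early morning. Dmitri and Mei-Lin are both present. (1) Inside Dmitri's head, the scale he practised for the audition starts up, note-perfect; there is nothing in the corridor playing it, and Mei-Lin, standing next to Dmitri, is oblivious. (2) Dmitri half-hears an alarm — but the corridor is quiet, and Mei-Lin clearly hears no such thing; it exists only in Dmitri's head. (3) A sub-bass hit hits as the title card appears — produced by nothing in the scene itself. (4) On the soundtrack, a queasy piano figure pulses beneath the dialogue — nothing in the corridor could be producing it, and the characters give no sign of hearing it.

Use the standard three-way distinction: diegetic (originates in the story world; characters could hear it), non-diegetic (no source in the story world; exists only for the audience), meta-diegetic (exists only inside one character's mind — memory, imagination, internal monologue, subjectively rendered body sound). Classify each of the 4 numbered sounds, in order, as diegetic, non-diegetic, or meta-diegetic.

meta-diegetic, meta-diegetic, non-diegetic, non-diegetic

(1) it lives in Dmitri's subjectivity, not in the corridor → meta-diegetic.
(2) Dmitri alone 'hears' it — an imagined sound, not present in the space → meta-diegetic.
(3) is non-diegetic: nothing in the scene produces it; it's an accent added for the audience.
(4) nothing in the corridor produces it and the characters don't hear it — pure soundtrack → non-diegetic.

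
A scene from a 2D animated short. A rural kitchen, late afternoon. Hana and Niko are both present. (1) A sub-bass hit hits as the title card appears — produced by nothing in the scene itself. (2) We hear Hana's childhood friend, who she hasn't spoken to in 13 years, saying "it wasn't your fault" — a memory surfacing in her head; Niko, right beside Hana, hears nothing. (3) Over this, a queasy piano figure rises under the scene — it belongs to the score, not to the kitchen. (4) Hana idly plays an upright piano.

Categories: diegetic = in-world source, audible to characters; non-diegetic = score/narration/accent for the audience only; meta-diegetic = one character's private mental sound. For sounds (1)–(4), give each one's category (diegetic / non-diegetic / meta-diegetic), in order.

(1) is non-diegetic: nothing in the scene produces it; it's an accent added for the audience.
(2) it's Hana's recollection rendered as sound; the other character can't hear it → meta-diegetic.
Sound (3): nothing in the kitchen produces it and the characters don't hear it — pure soundtrack, so non-diegetic.
(4) is diegetic: the instrument and the performer are both in the scene.

non-diegetic, meta-diegetic, non-diegetic, diegetic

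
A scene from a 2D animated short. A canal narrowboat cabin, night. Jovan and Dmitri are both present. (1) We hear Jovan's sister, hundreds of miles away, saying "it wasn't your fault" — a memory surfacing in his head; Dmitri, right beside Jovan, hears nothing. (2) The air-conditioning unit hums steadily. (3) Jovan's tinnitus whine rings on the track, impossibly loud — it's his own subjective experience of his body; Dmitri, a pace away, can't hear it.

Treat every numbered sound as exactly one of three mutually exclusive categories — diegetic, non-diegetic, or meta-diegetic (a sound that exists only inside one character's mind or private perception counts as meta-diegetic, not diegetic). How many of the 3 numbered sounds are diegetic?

(1) the voice is a memory playing only inside Jovan's mind; Dmitri can't hear it → meta-diegetic.
Sound (2): it's the actual ambient sound of the location, so diegetic.
(3) is meta-diegetic: point-of-audition from inside Jovan's body; not a sound in the room.
So 1 of the 3 is diegetic: (2).

1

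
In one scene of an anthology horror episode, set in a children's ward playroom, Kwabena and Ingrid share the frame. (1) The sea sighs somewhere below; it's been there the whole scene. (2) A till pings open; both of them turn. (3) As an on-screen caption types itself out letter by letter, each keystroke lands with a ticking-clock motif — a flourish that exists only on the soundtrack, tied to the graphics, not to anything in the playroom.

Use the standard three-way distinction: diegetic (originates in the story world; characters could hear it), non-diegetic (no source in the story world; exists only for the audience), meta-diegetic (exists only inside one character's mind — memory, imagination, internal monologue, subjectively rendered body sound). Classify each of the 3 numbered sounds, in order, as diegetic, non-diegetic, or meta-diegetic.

diegetic, diegetic, non-diegetic

(1) is diegetic: ambient/room sound belonging to the story's physical space.
(2) is diegetic: a till is a real object/event in the scene's world.
(3) is non-diegetic: the caption isn't part of the story world, so neither is the sound tied to it.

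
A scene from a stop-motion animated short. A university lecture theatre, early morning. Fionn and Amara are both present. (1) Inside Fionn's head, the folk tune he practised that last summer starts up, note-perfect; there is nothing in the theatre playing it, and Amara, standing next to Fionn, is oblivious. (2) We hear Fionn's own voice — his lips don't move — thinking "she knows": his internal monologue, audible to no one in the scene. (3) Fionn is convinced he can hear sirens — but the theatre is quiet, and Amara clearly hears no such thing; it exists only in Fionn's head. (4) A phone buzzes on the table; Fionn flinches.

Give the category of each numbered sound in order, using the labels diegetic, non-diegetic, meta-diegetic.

meta-diegetic, meta-diegetic, meta-diegetic, diegetic

(1) is meta-diegetic: the music is a memory playing inside Fionn's mind alone; no real-world source, Amara can't hear it.
Sound (2): internal monologue — inside Fionn's mind, not spoken into the scene, so meta-diegetic.
(3) the sound is imagined by Fionn; nothing in the story world is producing it and Amara can't hear it → meta-diegetic.
(4) an in-world source (a phone); characters could hear it → diegetic.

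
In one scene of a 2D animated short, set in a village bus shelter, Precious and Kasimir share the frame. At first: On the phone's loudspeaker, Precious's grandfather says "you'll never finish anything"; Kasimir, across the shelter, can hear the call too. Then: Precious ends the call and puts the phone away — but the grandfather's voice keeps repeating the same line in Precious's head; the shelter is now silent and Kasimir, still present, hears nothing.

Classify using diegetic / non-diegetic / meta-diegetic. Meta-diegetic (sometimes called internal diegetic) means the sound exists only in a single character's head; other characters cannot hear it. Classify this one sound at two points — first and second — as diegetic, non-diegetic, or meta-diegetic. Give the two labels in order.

First: the loudspeaker is an in-world source; both Precious and Kasimir hear the call → diegetic.
Second: with the phone off, the voice continues only as Precious's private mental replay — Kasimir can't hear it → meta-diegetic.

diegetic, meta-diegetic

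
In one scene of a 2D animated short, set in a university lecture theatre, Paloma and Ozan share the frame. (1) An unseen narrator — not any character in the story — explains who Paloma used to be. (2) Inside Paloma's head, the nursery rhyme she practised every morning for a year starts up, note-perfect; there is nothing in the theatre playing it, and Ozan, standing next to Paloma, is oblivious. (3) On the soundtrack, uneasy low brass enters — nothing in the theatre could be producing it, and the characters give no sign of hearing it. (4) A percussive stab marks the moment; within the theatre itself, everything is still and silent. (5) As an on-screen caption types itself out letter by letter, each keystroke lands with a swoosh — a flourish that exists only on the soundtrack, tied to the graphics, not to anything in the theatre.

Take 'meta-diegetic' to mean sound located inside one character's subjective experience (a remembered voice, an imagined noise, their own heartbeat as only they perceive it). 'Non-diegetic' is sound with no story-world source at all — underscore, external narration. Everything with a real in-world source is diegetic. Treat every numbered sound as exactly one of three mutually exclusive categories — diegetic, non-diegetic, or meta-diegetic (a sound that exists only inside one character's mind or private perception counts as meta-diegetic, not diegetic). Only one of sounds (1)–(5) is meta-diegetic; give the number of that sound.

2

(1) external voice-over — not a character, not heard by anyone in the scene → non-diegetic.
(2) the music is a memory playing inside Paloma's mind alone; no real-world source, Ozan can't hear it → meta-diegetic.
(3) is non-diegetic: it has no source in the story world and no character can hear it — it's underscore.
(4) is non-diegetic: an editorial stinger — it belongs to the cut, not the story world.
(5) it accompanies on-screen graphics, not anything inside the story world → non-diegetic.
Only (2) is meta-diegetic.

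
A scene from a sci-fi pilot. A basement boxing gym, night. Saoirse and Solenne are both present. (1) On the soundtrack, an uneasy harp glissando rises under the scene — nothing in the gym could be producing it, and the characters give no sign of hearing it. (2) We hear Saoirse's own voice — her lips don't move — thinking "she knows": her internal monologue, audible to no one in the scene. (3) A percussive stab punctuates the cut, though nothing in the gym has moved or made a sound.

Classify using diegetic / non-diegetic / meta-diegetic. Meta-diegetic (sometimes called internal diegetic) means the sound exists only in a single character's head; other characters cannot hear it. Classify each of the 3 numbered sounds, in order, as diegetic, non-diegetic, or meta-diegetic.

(1) is non-diegetic: nothing in the gym produces it and the characters don't hear it — pure soundtrack.
(2) Saoirse's thought-voice: a private mental sound no other character can hear → meta-diegetic.
(3) is non-diegetic: it's a sound-design accent with no in-world source; no one in the scene can hear it.

non-diegetic, meta-diegetic, non-diegetic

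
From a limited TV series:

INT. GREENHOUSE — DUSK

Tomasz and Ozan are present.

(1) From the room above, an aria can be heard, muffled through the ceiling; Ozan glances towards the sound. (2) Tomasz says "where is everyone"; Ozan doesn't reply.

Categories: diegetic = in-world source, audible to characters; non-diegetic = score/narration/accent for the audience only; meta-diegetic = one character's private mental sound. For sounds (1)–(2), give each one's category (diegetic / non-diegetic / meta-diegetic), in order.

(1) is diegetic: off-screen diegetic: the source is out of frame but still in the story's space.
Sound (2): on-screen dialogue — Tomasz speaks and Ozan is there to hear, so diegetic.

diegetic, diegetic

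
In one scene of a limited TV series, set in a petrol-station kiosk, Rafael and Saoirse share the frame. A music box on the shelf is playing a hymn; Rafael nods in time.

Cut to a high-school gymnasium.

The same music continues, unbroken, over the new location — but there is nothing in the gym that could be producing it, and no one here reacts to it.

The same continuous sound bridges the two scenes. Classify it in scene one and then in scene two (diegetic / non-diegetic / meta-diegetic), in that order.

diegetic, non-diegetic

Scene one: a music box is an on-screen source and Rafael reacts to it → diegetic.
Scene two: there is no source in the gym and no one hears it — it's now underscore → non-diegetic.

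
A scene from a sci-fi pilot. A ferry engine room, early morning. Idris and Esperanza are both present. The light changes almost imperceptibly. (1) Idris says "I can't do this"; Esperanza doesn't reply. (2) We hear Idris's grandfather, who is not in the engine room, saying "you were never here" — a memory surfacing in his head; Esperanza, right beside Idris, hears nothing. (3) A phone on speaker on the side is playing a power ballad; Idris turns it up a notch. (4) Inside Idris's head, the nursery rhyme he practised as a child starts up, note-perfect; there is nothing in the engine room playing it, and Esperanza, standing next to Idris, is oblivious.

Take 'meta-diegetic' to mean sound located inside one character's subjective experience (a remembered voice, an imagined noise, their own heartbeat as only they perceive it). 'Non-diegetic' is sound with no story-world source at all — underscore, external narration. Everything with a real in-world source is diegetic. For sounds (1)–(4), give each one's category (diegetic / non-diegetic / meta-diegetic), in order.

diegetic, meta-diegetic, diegetic, meta-diegetic

(1) is diegetic: on-screen dialogue — Idris speaks and Esperanza is there to hear.
Sound (2): a remembered line, private to Idris — not present in the room, not audible to Esperanza, so meta-diegetic.
(3) source music from a phone on speaker, which exists in the story world → diegetic.
Sound (4): remembered music, private to Idris — Esperanza is oblivious because it isn't in the room, so meta-diegetic.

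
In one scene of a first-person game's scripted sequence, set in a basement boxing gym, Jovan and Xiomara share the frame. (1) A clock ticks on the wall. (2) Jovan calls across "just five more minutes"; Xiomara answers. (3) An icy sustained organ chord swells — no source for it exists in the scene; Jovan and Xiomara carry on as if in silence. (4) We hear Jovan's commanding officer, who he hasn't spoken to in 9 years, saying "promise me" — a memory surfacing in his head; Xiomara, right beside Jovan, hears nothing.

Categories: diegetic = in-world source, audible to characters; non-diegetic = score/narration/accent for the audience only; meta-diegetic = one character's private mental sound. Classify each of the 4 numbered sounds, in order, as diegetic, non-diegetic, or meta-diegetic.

diegetic, diegetic, non-diegetic, meta-diegetic

(1) an in-world source (a clock); characters could hear it → diegetic.
(2) is diegetic: on-screen dialogue — Jovan speaks and Xiomara is there to hear.
(3) it has no source in the story world and no character can hear it — it's underscore → non-diegetic.
Sound (4): a remembered line, private to Jovan — not present in the room, not audible to Xiomara, so meta-diegetic.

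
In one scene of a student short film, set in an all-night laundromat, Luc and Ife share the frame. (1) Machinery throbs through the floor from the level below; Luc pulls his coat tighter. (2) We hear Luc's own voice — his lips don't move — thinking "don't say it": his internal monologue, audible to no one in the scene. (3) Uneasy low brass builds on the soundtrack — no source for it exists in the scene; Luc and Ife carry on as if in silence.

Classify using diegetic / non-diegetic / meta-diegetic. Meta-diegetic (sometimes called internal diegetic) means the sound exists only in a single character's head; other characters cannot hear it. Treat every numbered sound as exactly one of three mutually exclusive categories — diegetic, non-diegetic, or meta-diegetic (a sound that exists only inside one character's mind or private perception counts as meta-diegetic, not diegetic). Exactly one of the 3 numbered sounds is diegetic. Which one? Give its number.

(1) is diegetic: ambient/room sound belonging to the story's physical space.
Sound (2): internal monologue — inside Luc's mind, not spoken into the scene, so meta-diegetic.
(3) score with no on-screen or off-screen source; it exists for the audience alone → non-diegetic.
Only (1) is diegetic.

1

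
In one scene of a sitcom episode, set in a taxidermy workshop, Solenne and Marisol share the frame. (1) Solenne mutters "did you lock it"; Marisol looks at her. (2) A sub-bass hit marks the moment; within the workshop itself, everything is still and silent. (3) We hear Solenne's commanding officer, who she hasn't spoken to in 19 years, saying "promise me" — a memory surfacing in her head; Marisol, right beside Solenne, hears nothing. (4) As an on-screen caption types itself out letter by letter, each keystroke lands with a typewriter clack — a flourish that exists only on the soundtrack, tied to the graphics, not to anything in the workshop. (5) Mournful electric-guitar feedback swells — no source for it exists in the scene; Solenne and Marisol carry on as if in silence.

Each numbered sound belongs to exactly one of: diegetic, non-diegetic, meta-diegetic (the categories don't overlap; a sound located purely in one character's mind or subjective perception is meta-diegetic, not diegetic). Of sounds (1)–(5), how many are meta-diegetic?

1

(1) is diegetic: spoken by a character present in the story world.
(2) is non-diegetic: it's a sound-design accent with no in-world source; no one in the scene can hear it.
(3) a remembered line, private to Solenne — not present in the room, not audible to Marisol → meta-diegetic.
Sound (4): it accompanies on-screen graphics, not anything inside the story world, so non-diegetic.
Sound (5): score with no on-screen or off-screen source; it exists for the audience alone, so non-diegetic.
Meta-diegetic: (3) — that's 1.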